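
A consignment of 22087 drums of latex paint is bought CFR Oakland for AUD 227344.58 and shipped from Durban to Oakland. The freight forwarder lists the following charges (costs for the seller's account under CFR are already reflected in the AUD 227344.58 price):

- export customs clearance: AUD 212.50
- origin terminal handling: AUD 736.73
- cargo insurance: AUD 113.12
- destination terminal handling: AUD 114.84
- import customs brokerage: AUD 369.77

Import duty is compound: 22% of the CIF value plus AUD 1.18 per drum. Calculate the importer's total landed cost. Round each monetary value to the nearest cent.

CFR: the seller pays costs through ocean freight to the destination port, but not insurance.
Already in the invoice (seller's account under CFR): export clearance, origin terminal — exclude.
CIF value = CFR price + insurance = 227344.58 + 113.12 = 227457.70
Ad valorem component: 227457.70 × 22% = 50040.69
Specific component: 22087 × 1.18 = 26062.66
Import duty = 50040.69 + 26062.66 = 76103.35
Buyer bears: insurance 113.12 + destination terminal 114.84 + brokerage 369.77 + duty 76103.35 = 76701.08
Landed cost = invoice 227344.58 + 76701.08 = 304045.66

Total landed cost: AUD 304045.66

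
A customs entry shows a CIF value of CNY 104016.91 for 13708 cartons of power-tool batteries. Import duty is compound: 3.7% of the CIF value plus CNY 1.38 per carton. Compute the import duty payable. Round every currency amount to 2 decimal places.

Ad valorem component: 104016.91 × 3.7% = 3848.63
Specific component: 13708 × 1.38 = 18917.04
Import duty = 3848.63 + 18917.04 = 22765.67

Import duty: CNY 22765.67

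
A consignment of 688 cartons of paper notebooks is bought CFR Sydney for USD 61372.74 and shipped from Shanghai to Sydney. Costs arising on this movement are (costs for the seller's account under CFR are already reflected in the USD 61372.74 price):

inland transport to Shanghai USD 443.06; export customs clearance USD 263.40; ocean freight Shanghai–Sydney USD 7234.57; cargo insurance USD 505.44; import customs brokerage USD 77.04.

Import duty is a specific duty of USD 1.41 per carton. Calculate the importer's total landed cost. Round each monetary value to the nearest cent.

Total landed cost: USD 62925.30

CFR: the seller pays costs through ocean freight to the destination port, but not insurance.
Already in the invoice (seller's account under CFR): inland to port, export clearance, freight — exclude.
CIF value = CFR price + insurance = 61372.74 + 505.44 = 61878.18
Import duty = 688 × 1.41 = 970.08
Buyer bears: insurance 505.44 + brokerage 77.04 + duty 970.08 = 1552.56
Landed cost = invoice 61372.74 + 1552.56 = 62925.30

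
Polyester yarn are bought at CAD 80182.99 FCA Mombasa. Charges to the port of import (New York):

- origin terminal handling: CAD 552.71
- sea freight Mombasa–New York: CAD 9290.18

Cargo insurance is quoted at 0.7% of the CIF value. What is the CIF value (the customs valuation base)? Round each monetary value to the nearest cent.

CIF value: CAD 90660.50

Let C be the CIF value. C = FCA price + pre-shipment costs + freight + 0.7% × C
C − 0.7% × C = 80182.99 + 552.71 + 9290.18
0.993 × C = 90025.88
C = 90025.88 / 0.993 = 90660.50
Insurance premium = 0.7% × 90660.50 = 634.62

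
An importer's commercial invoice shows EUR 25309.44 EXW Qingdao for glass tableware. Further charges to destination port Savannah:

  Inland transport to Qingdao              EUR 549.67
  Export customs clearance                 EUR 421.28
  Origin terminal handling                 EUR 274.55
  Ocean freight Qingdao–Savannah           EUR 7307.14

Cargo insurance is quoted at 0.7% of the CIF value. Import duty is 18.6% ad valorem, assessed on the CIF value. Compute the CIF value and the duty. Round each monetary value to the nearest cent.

Let C be the CIF value. C = EXW price + pre-shipment costs + freight + 0.7% × C
C − 0.7% × C = 25309.44 + 549.67 + 421.28 + 274.55 + 7307.14
0.993 × C = 33862.08
C = 33862.08 / 0.993 = 34100.79
Insurance premium = 0.7% × 34100.79 = 238.71
Import duty = 34100.79 × 18.6% = 6342.75

CIF value: EUR 34100.79; import duty: EUR 6342.75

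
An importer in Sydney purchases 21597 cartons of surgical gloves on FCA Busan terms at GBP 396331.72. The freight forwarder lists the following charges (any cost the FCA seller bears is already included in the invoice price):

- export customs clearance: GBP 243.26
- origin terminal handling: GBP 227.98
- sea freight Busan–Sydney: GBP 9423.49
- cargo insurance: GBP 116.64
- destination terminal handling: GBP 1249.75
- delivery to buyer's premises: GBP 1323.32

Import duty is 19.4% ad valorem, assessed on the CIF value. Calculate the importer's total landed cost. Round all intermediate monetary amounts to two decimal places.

Total landed cost: GBP 487456.27

FCA: the seller delivers export-cleared goods to the carrier; the buyer bears costs from that point.
Already in the invoice (seller's account under FCA): export clearance — exclude.
CIF value = FCA price + origin terminal + freight + insurance = 396331.72 + 227.98 + 9423.49 + 116.64 = 406099.83
Import duty = 406099.83 × 19.4% = 78783.37
Buyer bears: origin terminal 227.98 + freight 9423.49 + insurance 116.64 + destination terminal 1249.75 + delivery 1323.32 + duty 78783.37 = 91124.55
Landed cost = invoice 396331.72 + 91124.55 = 487456.27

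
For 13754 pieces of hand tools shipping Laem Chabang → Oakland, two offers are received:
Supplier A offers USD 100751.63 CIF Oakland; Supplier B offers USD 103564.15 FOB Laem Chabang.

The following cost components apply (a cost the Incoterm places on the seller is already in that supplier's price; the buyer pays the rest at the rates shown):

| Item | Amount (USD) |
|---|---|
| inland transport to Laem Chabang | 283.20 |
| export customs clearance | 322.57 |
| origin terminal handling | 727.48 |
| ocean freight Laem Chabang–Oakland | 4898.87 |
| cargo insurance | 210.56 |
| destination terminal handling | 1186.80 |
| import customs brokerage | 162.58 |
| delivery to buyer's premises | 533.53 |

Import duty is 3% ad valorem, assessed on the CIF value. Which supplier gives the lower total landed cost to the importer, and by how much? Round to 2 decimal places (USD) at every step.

Supplier A (CIF):
The CIF price already equals the CIF value: 100751.63
Import duty = 100751.63 × 3% = 3022.55
Buyer bears (A): 1186.80 + 162.58 + 533.53 = 1882.91
Landed cost (A) = invoice 100751.63 + 1882.91 + duty 3022.55 = 105657.09
Supplier B (FOB):
CIF value = FOB price + freight + insurance = 103564.15 + 4898.87 + 210.56 = 108673.58
Import duty = 108673.58 × 3% = 3260.21
Buyer bears (B): 4898.87 + 210.56 + 1186.80 + 162.58 + 533.53 = 6992.34
Landed cost (B) = invoice 103564.15 + 6992.34 + duty 3260.21 = 113816.70
Difference = |105657.09 − 113816.70| = 8159.61

Supplier A is cheaper by USD 8159.61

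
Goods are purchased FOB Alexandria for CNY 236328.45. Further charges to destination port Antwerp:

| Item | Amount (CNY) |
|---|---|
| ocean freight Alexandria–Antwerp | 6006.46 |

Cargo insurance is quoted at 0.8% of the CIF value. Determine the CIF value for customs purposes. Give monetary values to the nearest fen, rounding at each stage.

Let C be the CIF value. C = FOB price + freight + 0.8% × C
C − 0.8% × C = 236328.45 + 6006.46
0.992 × C = 242334.91
C = 242334.91 / 0.992 = 244289.22
Insurance premium = 0.8% × 244289.22 = 1954.31

CIF value: CNY 244289.22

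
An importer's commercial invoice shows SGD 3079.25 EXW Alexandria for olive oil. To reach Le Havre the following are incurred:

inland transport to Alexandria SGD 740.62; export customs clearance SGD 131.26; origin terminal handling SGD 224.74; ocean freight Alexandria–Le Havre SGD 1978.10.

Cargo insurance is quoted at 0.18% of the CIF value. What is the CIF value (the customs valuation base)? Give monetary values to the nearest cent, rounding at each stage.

CIF value: SGD 6165.07

Let C be the CIF value. C = EXW price + pre-shipment costs + freight + 0.18% × C
C − 0.18% × C = 3079.25 + 740.62 + 131.26 + 224.74 + 1978.10
0.9982 × C = 6153.97
C = 6153.97 / 0.9982 = 6165.07
Insurance premium = 0.18% × 6165.07 = 11.10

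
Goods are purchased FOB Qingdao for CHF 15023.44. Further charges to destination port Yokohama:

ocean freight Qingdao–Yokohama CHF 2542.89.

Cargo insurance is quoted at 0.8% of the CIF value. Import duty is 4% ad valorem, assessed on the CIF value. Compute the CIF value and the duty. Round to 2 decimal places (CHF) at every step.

CIF value: CHF 17707.99; import duty: CHF 708.32

Let C be the CIF value. C = FOB price + freight + 0.8% × C
C − 0.8% × C = 15023.44 + 2542.89
0.992 × C = 17566.33
C = 17566.33 / 0.992 = 17707.99
Insurance premium = 0.8% × 17707.99 = 141.66
Import duty = 17707.99 × 4% = 708.32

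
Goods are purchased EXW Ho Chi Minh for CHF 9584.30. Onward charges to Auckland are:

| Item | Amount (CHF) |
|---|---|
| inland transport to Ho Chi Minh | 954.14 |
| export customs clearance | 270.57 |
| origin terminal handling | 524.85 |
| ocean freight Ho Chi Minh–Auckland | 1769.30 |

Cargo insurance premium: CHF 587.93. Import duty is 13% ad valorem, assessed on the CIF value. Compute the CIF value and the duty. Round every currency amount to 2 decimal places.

CIF = EXW price + pre-shipment costs + freight + insurance
CIF = 9584.30 + 954.14 + 270.57 + 524.85 + 1769.30 + 587.93 = 13691.09
Import duty = 13691.09 × 13% = 1779.84

CIF value: CHF 13691.09; import duty: CHF 1779.84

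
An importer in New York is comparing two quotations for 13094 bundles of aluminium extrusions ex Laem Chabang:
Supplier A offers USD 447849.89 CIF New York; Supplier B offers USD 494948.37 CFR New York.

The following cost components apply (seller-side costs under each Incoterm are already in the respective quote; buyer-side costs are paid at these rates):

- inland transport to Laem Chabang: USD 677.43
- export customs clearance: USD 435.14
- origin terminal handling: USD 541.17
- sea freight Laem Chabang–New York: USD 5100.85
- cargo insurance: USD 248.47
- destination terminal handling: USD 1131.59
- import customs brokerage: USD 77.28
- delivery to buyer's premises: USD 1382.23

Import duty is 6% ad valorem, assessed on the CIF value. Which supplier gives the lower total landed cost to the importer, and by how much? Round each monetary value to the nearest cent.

Supplier A (CIF):
The CIF price already equals the CIF value: 447849.89
Import duty = 447849.89 × 6% = 26870.99
Buyer bears (A): 1131.59 + 77.28 + 1382.23 = 2591.10
Landed cost (A) = invoice 447849.89 + 2591.10 + duty 26870.99 = 477311.98
Supplier B (CFR):
CIF value = CFR price + insurance = 494948.37 + 248.47 = 495196.84
Import duty = 495196.84 × 6% = 29711.81
Buyer bears (B): 248.47 + 1131.59 + 77.28 + 1382.23 = 2839.57
Landed cost (B) = invoice 494948.37 + 2839.57 + duty 29711.81 = 527499.75
Difference = |477311.98 − 527499.75| = 50187.77

Supplier A is cheaper by USD 50187.77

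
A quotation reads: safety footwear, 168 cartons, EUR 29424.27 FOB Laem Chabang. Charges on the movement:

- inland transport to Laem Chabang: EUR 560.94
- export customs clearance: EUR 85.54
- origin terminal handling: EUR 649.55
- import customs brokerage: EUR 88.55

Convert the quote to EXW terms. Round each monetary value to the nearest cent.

Not relevant to the conversion: brokerage — on the buyer under both terms; not part of either seller's price.
From FOB to EXW, the seller no longer bears: inland to port, export clearance, origin terminal.
EXW price = 29424.27 − 560.94 − 85.54 − 649.55 = 28128.24

EXW price: EUR 28128.24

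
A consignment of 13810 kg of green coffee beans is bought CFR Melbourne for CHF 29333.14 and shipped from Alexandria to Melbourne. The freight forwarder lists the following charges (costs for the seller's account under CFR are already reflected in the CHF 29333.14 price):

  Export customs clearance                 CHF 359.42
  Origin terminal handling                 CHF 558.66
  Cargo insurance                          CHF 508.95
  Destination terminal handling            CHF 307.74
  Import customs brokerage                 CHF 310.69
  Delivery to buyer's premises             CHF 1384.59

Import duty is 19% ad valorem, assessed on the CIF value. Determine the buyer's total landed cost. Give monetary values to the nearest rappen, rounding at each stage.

CFR: the seller pays costs through ocean freight to the destination port, but not insurance.
Already in the invoice (seller's account under CFR): export clearance, origin terminal — exclude.
CIF value = CFR price + insurance = 29333.14 + 508.95 = 29842.09
Import duty = 29842.09 × 19% = 5670.00
Buyer bears: insurance 508.95 + destination terminal 307.74 + brokerage 310.69 + delivery 1384.59 + duty 5670.00 = 8181.97
Landed cost = invoice 29333.14 + 8181.97 = 37515.11

Total landed cost: CHF 37515.11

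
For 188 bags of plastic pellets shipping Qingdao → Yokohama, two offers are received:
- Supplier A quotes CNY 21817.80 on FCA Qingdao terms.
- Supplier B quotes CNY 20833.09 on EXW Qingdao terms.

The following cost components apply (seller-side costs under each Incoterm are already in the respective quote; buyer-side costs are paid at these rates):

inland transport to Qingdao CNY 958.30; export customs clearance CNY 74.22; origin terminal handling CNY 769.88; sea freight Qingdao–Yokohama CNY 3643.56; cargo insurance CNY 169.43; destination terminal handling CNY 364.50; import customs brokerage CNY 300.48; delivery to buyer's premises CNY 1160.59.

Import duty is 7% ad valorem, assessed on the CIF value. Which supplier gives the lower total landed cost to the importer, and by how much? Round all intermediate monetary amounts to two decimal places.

Supplier A is cheaper by CNY 51.15

Supplier A (FCA):
CIF value = FCA price + origin terminal + freight + insurance = 21817.80 + 769.88 + 3643.56 + 169.43 = 26400.67
Import duty = 26400.67 × 7% = 1848.05
Buyer bears (A): 769.88 + 3643.56 + 169.43 + 364.50 + 300.48 + 1160.59 = 6408.44
Landed cost (A) = invoice 21817.80 + 6408.44 + duty 1848.05 = 30074.29
Supplier B (EXW):
CIF value = EXW price + inland to port + export clearance + origin terminal + freight + insurance = 20833.09 + 958.30 + 74.22 + 769.88 + 3643.56 + 169.43 = 26448.48
Import duty = 26448.48 × 7% = 1851.39
Buyer bears (B): 958.30 + 74.22 + 769.88 + 3643.56 + 169.43 + 364.50 + 300.48 + 1160.59 = 7440.96
Landed cost (B) = invoice 20833.09 + 7440.96 + duty 1851.39 = 30125.44
Difference = |30074.29 − 30125.44| = 51.15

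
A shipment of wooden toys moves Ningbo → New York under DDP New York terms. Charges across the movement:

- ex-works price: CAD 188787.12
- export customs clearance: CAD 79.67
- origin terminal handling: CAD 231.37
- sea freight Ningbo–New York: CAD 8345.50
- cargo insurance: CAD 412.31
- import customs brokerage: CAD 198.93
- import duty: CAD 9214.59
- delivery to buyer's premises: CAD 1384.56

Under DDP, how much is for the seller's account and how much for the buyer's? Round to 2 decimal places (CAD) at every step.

Seller: CAD 208654.05; buyer: CAD 0.00

DDP: the seller bears all costs including import duty.
Seller's account: goods 188787.12 + export clearance 79.67 + origin terminal 231.37 + freight 8345.50 + insurance 412.31 + brokerage 198.93 + duty 9214.59 + delivery 1384.56 = 208654.05
Buyer's account: 0.00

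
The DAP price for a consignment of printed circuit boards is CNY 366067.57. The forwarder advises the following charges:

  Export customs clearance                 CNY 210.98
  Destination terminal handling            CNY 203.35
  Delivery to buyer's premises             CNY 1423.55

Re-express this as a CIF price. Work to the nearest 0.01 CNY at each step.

Not relevant to the conversion: export clearance — on the seller under both DAP and CIF; already in the DAP price and stays in the CIF price.
From DAP to CIF, the seller no longer bears: destination terminal, delivery.
CIF price = 366067.57 − 203.35 − 1423.55 = 364440.67

CIF price: CNY 364440.67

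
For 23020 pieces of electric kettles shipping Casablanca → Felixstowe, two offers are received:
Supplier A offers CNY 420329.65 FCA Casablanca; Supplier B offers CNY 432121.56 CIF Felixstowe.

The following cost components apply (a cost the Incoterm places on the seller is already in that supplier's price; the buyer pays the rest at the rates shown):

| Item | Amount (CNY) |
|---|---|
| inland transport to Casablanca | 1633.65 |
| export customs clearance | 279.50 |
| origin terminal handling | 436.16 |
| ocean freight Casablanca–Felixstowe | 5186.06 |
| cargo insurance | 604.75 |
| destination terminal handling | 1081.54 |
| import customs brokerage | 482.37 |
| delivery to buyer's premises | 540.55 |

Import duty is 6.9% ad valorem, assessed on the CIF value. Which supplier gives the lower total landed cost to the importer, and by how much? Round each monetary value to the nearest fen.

Supplier A (FCA):
CIF value = FCA price + origin terminal + freight + insurance = 420329.65 + 436.16 + 5186.06 + 604.75 = 426556.62
Import duty = 426556.62 × 6.9% = 29432.41
Buyer bears (A): 436.16 + 5186.06 + 604.75 + 1081.54 + 482.37 + 540.55 = 8331.43
Landed cost (A) = invoice 420329.65 + 8331.43 + duty 29432.41 = 458093.49
Supplier B (CIF):
The CIF price already equals the CIF value: 432121.56
Import duty = 432121.56 × 6.9% = 29816.39
Buyer bears (B): 1081.54 + 482.37 + 540.55 = 2104.46
Landed cost (B) = invoice 432121.56 + 2104.46 + duty 29816.39 = 464042.41
Difference = |458093.49 − 464042.41| = 5948.92

Supplier A is cheaper by CNY 5948.92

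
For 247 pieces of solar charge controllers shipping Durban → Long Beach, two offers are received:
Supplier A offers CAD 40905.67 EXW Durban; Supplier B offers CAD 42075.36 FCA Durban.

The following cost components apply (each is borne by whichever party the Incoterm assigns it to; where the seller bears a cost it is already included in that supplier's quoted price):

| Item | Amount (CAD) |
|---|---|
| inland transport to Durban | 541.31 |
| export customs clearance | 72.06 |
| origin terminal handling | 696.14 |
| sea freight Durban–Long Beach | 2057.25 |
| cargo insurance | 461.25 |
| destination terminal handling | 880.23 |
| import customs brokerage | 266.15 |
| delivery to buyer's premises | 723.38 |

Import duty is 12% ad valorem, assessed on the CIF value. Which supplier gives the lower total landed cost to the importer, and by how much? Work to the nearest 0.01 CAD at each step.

Supplier A is cheaper by CAD 623.08

Supplier A (EXW):
CIF value = EXW price + inland to port + export clearance + origin terminal + freight + insurance = 40905.67 + 541.31 + 72.06 + 696.14 + 2057.25 + 461.25 = 44733.68
Import duty = 44733.68 × 12% = 5368.04
Buyer bears (A): 541.31 + 72.06 + 696.14 + 2057.25 + 461.25 + 880.23 + 266.15 + 723.38 = 5697.77
Landed cost (A) = invoice 40905.67 + 5697.77 + duty 5368.04 = 51971.48
Supplier B (FCA):
CIF value = FCA price + origin terminal + freight + insurance = 42075.36 + 696.14 + 2057.25 + 461.25 = 45290.00
Import duty = 45290.00 × 12% = 5434.80
Buyer bears (B): 696.14 + 2057.25 + 461.25 + 880.23 + 266.15 + 723.38 = 5084.40
Landed cost (B) = invoice 42075.36 + 5084.40 + duty 5434.80 = 52594.56
Difference = |51971.48 − 52594.56| = 623.08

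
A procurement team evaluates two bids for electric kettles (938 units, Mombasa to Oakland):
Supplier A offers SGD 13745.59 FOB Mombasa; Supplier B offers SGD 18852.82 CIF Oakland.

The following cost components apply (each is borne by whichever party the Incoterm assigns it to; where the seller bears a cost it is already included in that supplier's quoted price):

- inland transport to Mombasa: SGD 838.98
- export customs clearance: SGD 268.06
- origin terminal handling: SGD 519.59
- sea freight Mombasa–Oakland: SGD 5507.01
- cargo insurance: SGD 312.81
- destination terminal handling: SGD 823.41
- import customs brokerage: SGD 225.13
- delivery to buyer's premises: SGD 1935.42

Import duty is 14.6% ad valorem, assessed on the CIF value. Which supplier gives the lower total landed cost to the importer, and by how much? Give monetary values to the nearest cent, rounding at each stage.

Supplier A (FOB):
CIF value = FOB price + freight + insurance = 13745.59 + 5507.01 + 312.81 = 19565.41
Import duty = 19565.41 × 14.6% = 2856.55
Buyer bears (A): 5507.01 + 312.81 + 823.41 + 225.13 + 1935.42 = 8803.78
Landed cost (A) = invoice 13745.59 + 8803.78 + duty 2856.55 = 25405.92
Supplier B (CIF):
The CIF price already equals the CIF value: 18852.82
Import duty = 18852.82 × 14.6% = 2752.51
Buyer bears (B): 823.41 + 225.13 + 1935.42 = 2983.96
Landed cost (B) = invoice 18852.82 + 2983.96 + duty 2752.51 = 24589.29
Difference = |25405.92 − 24589.29| = 816.63

Supplier B is cheaper by SGD 816.63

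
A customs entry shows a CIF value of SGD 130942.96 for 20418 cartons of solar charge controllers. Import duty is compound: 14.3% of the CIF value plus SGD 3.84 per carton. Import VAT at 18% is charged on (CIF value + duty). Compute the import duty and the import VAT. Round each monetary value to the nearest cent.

Ad valorem component: 130942.96 × 14.3% = 18724.84
Specific component: 20418 × 3.84 = 78405.12
Import duty = 18724.84 + 78405.12 = 97129.96
VAT base = CIF + duty = 130942.96 + 97129.96 = 228072.92
Import VAT = 228072.92 × 18% = 41053.13

Import duty: SGD 97129.96; import VAT: SGD 41053.13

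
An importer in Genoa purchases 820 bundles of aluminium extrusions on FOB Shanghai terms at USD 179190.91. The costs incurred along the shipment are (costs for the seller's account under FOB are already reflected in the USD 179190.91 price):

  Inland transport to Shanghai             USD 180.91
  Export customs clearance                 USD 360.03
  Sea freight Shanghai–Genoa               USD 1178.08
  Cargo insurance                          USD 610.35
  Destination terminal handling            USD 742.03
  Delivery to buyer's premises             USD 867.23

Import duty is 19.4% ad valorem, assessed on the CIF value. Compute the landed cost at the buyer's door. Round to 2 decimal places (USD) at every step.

Total landed cost: USD 217698.59

FOB: the seller bears costs until goods are on board at the origin port; the buyer bears freight, insurance and all costs thereafter.
Already in the invoice (seller's account under FOB): inland to port, export clearance — exclude.
CIF value = FOB price + freight + insurance = 179190.91 + 1178.08 + 610.35 = 180979.34
Import duty = 180979.34 × 19.4% = 35109.99
Buyer bears: freight 1178.08 + insurance 610.35 + destination terminal 742.03 + delivery 867.23 + duty 35109.99 = 38507.68
Landed cost = invoice 179190.91 + 38507.68 = 217698.59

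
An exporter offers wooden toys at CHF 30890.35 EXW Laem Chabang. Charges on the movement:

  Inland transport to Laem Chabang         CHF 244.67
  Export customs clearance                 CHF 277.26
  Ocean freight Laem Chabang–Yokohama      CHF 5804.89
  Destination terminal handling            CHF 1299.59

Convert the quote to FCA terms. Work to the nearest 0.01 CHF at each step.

FCA price: CHF 31412.28

Not relevant to the conversion: freight, destination terminal — on the buyer under both terms; not part of either seller's price.
From EXW to FCA, the seller additionally bears: inland to port, export clearance.
FCA price = 30890.35 + 244.67 + 277.26 = 31412.28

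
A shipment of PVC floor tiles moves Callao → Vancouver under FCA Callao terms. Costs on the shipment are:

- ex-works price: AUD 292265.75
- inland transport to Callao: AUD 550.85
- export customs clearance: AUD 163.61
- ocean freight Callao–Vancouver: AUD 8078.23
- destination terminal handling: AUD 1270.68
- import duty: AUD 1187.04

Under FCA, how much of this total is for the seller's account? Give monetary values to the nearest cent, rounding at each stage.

FCA: the seller delivers export-cleared goods to the carrier; the buyer bears costs from that point.
Seller's account: goods 292265.75 + inland to port 550.85 + export clearance 163.61 = 292980.21
Buyer's account: freight 8078.23 + destination terminal 1270.68 + duty 1187.04 = 10535.95

Seller's account: AUD 292980.21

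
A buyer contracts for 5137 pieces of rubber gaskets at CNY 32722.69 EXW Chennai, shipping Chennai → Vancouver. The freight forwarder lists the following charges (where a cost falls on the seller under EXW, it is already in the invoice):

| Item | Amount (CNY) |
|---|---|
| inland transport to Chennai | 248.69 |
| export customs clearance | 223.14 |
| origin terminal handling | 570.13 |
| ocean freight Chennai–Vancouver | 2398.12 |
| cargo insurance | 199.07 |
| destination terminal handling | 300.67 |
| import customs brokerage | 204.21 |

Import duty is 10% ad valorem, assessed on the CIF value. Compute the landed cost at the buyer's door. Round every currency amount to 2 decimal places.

Total landed cost: CNY 40502.90

EXW: the seller makes goods available at their premises; the buyer bears all onward costs.
CIF value = EXW price + inland to port + export clearance + origin terminal + freight + insurance = 32722.69 + 248.69 + 223.14 + 570.13 + 2398.12 + 199.07 = 36361.84
Import duty = 36361.84 × 10% = 3636.18
Buyer bears: inland to port 248.69 + export clearance 223.14 + origin terminal 570.13 + freight 2398.12 + insurance 199.07 + destination terminal 300.67 + brokerage 204.21 + duty 3636.18 = 7780.21
Landed cost = invoice 32722.69 + 7780.21 = 40502.90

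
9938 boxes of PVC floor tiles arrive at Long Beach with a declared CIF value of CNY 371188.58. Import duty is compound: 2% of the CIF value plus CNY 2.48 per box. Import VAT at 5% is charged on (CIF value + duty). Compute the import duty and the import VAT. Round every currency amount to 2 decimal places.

Ad valorem component: 371188.58 × 2% = 7423.77
Specific component: 9938 × 2.48 = 24646.24
Import duty = 7423.77 + 24646.24 = 32070.01
VAT base = CIF + duty = 371188.58 + 32070.01 = 403258.59
Import VAT = 403258.59 × 5% = 20162.93

Import duty: CNY 32070.01; import VAT: CNY 20162.93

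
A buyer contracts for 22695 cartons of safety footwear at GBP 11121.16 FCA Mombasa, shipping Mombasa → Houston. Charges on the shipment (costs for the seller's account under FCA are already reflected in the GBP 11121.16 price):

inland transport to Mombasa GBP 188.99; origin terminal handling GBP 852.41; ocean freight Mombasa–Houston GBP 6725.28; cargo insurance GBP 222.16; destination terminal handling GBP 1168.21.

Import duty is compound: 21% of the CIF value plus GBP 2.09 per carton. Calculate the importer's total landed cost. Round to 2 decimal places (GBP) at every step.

FCA: the seller delivers export-cleared goods to the carrier; the buyer bears costs from that point.
Already in the invoice (seller's account under FCA): inland to port — exclude.
CIF value = FCA price + origin terminal + freight + insurance = 11121.16 + 852.41 + 6725.28 + 222.16 = 18921.01
Ad valorem component: 18921.01 × 21% = 3973.41
Specific component: 22695 × 2.09 = 47432.55
Import duty = 3973.41 + 47432.55 = 51405.96
Buyer bears: origin terminal 852.41 + freight 6725.28 + insurance 222.16 + destination terminal 1168.21 + duty 51405.96 = 60374.02
Landed cost = invoice 11121.16 + 60374.02 = 71495.18

Total landed cost: GBP 71495.18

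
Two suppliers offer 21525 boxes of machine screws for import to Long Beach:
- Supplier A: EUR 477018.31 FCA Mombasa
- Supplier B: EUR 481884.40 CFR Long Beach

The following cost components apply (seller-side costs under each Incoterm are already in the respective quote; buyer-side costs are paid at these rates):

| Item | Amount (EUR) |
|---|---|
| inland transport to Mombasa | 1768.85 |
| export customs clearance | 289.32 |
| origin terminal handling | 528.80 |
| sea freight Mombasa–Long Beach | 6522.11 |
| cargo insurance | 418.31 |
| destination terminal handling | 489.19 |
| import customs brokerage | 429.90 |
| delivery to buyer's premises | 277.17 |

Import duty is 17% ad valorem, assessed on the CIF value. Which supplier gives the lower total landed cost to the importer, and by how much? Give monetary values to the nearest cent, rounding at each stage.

Supplier B is cheaper by EUR 2556.24

Supplier A (FCA):
CIF value = FCA price + origin terminal + freight + insurance = 477018.31 + 528.80 + 6522.11 + 418.31 = 484487.53
Import duty = 484487.53 × 17% = 82362.88
Buyer bears (A): 528.80 + 6522.11 + 418.31 + 489.19 + 429.90 + 277.17 = 8665.48
Landed cost (A) = invoice 477018.31 + 8665.48 + duty 82362.88 = 568046.67
Supplier B (CFR):
CIF value = CFR price + insurance = 481884.40 + 418.31 = 482302.71
Import duty = 482302.71 × 17% = 81991.46
Buyer bears (B): 418.31 + 489.19 + 429.90 + 277.17 = 1614.57
Landed cost (B) = invoice 481884.40 + 1614.57 + duty 81991.46 = 565490.43
Difference = |568046.67 − 565490.43| = 2556.24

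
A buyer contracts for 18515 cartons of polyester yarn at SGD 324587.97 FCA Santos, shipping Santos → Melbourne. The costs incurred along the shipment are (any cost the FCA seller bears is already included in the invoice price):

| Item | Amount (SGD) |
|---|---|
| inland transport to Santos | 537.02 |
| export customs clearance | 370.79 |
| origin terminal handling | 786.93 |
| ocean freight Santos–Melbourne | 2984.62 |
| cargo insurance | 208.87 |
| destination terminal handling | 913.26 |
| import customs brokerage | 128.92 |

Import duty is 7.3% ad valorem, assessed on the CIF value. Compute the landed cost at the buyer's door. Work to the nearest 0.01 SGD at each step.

FCA: the seller delivers export-cleared goods to the carrier; the buyer bears costs from that point.
Already in the invoice (seller's account under FCA): inland to port, export clearance — exclude.
CIF value = FCA price + origin terminal + freight + insurance = 324587.97 + 786.93 + 2984.62 + 208.87 = 328568.39
Import duty = 328568.39 × 7.3% = 23985.49
Buyer bears: origin terminal 786.93 + freight 2984.62 + insurance 208.87 + destination terminal 913.26 + brokerage 128.92 + duty 23985.49 = 29008.09
Landed cost = invoice 324587.97 + 29008.09 = 353596.06

Total landed cost: SGD 353596.06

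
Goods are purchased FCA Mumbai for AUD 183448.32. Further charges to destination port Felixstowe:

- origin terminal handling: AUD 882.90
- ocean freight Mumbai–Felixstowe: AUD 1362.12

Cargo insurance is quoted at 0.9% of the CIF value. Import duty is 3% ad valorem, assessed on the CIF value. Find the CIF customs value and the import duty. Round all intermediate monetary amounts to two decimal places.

Let C be the CIF value. C = FCA price + pre-shipment costs + freight + 0.9% × C
C − 0.9% × C = 183448.32 + 882.90 + 1362.12
0.991 × C = 185693.34
C = 185693.34 / 0.991 = 187379.76
Insurance premium = 0.9% × 187379.76 = 1686.42
Import duty = 187379.76 × 3% = 5621.39

CIF value: AUD 187379.76; import duty: AUD 5621.39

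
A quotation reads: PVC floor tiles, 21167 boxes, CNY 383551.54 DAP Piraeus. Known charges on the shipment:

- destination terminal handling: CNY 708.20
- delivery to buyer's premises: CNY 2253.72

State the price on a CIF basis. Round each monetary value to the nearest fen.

CIF price: CNY 380589.62

From DAP to CIF, the seller no longer bears: destination terminal, delivery.
CIF price = 383551.54 − 708.20 − 2253.72 = 380589.62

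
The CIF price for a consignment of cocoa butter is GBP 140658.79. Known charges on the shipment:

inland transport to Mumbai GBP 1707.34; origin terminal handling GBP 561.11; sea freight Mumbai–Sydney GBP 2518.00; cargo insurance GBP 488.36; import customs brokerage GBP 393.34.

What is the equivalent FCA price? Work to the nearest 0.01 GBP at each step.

FCA price: GBP 137091.32

Not relevant to the conversion: inland to port — on the seller under both CIF and FCA; already in the CIF price and stays in the FCA price. brokerage — on the buyer under both terms; not part of either seller's price.
From CIF to FCA, the seller no longer bears: origin terminal, freight, insurance.
FCA price = 140658.79 − 561.11 − 2518.00 − 488.36 = 137091.32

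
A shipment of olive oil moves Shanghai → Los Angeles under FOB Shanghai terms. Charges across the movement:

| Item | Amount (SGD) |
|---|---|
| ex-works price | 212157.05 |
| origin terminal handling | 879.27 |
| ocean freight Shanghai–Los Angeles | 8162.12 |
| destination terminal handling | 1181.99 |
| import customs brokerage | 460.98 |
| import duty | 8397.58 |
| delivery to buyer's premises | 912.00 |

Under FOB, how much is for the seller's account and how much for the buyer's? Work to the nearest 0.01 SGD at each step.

FOB: the seller bears costs until goods are on board at the origin port; the buyer bears freight, insurance and all costs thereafter.
Seller's account: goods 212157.05 + origin terminal 879.27 = 213036.32
Buyer's account: freight 8162.12 + destination terminal 1181.99 + brokerage 460.98 + duty 8397.58 + delivery 912.00 = 19114.67

Seller: SGD 213036.32; buyer: SGD 19114.67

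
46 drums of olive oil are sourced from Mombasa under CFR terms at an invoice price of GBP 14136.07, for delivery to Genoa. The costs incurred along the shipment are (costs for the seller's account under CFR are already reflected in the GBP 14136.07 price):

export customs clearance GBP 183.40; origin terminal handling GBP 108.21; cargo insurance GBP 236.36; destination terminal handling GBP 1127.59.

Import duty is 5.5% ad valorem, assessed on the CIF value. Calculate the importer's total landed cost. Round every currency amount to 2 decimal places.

Total landed cost: GBP 16290.50

CFR: the seller pays costs through ocean freight to the destination port, but not insurance.
Already in the invoice (seller's account under CFR): export clearance, origin terminal — exclude.
CIF value = CFR price + insurance = 14136.07 + 236.36 = 14372.43
Import duty = 14372.43 × 5.5% = 790.48
Buyer bears: insurance 236.36 + destination terminal 1127.59 + duty 790.48 = 2154.43
Landed cost = invoice 14136.07 + 2154.43 = 16290.50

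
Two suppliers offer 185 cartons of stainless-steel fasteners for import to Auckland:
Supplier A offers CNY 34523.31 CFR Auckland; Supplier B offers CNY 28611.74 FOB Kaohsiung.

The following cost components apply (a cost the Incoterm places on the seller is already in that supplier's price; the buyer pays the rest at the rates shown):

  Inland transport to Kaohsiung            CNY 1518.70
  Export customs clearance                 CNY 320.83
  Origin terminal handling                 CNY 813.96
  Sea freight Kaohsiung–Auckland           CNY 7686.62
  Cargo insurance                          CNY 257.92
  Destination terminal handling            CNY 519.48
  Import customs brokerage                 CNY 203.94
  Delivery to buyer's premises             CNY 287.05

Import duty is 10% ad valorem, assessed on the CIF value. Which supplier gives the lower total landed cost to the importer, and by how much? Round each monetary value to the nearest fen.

Supplier A (CFR):
CIF value = CFR price + insurance = 34523.31 + 257.92 = 34781.23
Import duty = 34781.23 × 10% = 3478.12
Buyer bears (A): 257.92 + 519.48 + 203.94 + 287.05 = 1268.39
Landed cost (A) = invoice 34523.31 + 1268.39 + duty 3478.12 = 39269.82
Supplier B (FOB):
CIF value = FOB price + freight + insurance = 28611.74 + 7686.62 + 257.92 = 36556.28
Import duty = 36556.28 × 10% = 3655.63
Buyer bears (B): 7686.62 + 257.92 + 519.48 + 203.94 + 287.05 = 8955.01
Landed cost (B) = invoice 28611.74 + 8955.01 + duty 3655.63 = 41222.38
Difference = |39269.82 − 41222.38| = 1952.56

Supplier A is cheaper by CNY 1952.56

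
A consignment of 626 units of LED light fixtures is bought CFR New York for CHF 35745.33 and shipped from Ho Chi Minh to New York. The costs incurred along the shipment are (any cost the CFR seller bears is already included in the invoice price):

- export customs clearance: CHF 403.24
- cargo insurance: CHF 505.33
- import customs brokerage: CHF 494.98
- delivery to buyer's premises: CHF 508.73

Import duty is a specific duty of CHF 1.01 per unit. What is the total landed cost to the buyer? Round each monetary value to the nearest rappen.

Total landed cost: CHF 37886.63

CFR: the seller pays costs through ocean freight to the destination port, but not insurance.
Already in the invoice (seller's account under CFR): export clearance — exclude.
CIF value = CFR price + insurance = 35745.33 + 505.33 = 36250.66
Import duty = 626 × 1.01 = 632.26
Buyer bears: insurance 505.33 + brokerage 494.98 + delivery 508.73 + duty 632.26 = 2141.30
Landed cost = invoice 35745.33 + 2141.30 = 37886.63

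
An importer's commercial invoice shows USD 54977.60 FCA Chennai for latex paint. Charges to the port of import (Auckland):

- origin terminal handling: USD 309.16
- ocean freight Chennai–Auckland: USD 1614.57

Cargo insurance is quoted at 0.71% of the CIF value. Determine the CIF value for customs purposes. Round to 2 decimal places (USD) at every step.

Let C be the CIF value. C = FCA price + pre-shipment costs + freight + 0.71% × C
C − 0.71% × C = 54977.60 + 309.16 + 1614.57
0.9929 × C = 56901.33
C = 56901.33 / 0.9929 = 57308.22
Insurance premium = 0.71% × 57308.22 = 406.89

CIF value: USD 57308.22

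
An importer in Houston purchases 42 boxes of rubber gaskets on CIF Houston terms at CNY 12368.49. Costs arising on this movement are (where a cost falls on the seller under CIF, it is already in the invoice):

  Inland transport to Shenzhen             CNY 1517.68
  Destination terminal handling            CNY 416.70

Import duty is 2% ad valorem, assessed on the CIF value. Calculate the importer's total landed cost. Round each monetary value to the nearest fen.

CIF: the seller pays costs through ocean freight and marine insurance to the destination port.
Already in the invoice (seller's account under CIF): inland to port — exclude.
The CIF price already equals the CIF value: 12368.49
Import duty = 12368.49 × 2% = 247.37
Buyer bears: destination terminal 416.70 + duty 247.37 = 664.07
Landed cost = invoice 12368.49 + 664.07 = 13032.56

Total landed cost: CNY 13032.56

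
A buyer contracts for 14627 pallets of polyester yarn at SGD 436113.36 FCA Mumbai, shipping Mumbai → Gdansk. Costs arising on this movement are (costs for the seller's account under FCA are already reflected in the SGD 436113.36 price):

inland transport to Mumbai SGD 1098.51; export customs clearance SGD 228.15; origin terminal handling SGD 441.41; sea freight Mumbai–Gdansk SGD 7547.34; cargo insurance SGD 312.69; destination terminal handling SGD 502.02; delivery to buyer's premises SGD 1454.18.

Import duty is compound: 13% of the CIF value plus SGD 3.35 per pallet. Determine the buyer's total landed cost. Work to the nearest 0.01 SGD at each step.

FCA: the seller delivers export-cleared goods to the carrier; the buyer bears costs from that point.
Already in the invoice (seller's account under FCA): inland to port, export clearance — exclude.
CIF value = FCA price + origin terminal + freight + insurance = 436113.36 + 441.41 + 7547.34 + 312.69 = 444414.80
Ad valorem component: 444414.80 × 13% = 57773.92
Specific component: 14627 × 3.35 = 49000.45
Import duty = 57773.92 + 49000.45 = 106774.37
Buyer bears: origin terminal 441.41 + freight 7547.34 + insurance 312.69 + destination terminal 502.02 + delivery 1454.18 + duty 106774.37 = 117032.01
Landed cost = invoice 436113.36 + 117032.01 = 553145.37

Total landed cost: SGD 553145.37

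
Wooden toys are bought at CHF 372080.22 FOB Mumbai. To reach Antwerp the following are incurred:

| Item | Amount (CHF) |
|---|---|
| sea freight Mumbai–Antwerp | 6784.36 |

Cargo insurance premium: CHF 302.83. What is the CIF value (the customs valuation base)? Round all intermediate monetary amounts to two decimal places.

CIF value: CHF 379167.41

CIF = FOB price + freight + insurance
CIF = 372080.22 + 6784.36 + 302.83 = 379167.41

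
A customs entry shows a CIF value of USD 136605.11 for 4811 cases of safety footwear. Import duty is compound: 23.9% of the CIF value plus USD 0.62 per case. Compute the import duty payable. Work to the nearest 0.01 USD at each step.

Ad valorem component: 136605.11 × 23.9% = 32648.62
Specific component: 4811 × 0.62 = 2982.82
Import duty = 32648.62 + 2982.82 = 35631.44

Import duty: USD 35631.44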